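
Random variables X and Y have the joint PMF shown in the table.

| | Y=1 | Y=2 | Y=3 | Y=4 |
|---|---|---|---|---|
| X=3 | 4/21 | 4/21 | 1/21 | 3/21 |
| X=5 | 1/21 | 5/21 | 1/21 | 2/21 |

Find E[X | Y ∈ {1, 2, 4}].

73/19

P(Y ∈ {1, 2, 4}) = 19/21.
Σ X·P over the event = 3·(4/21) + 3·(4/21) + 3·(3/21) + 5·(1/21) + 5·(5/21) + 5·(2/21) = 73/21.
E[X | Y ∈ {1, 2, 4}] = (73/21) / (19/21) = 73/19.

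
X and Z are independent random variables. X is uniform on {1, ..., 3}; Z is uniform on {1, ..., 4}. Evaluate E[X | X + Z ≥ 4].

20/9

Outcomes with X + Z ≥ 4: (1,3), (1,4), (2,2), (2,3), (2,4), (3,1), (3,2), (3,3), (3,4), each with probability 1/12.
E[X | X + Z ≥ 4] = (1 + 1 + 2 + 2 + 2 + 3 + 3 + 3 + 3) / 9 = 20/9.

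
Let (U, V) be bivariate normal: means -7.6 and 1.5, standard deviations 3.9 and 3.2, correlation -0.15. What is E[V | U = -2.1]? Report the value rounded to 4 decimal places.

0.8231

E[V | U=x] = μ_V + ρ(σ_V/σ_U)(x − μ_U) for jointly normal variables.
E[V | U=-2.1] = 1.5 + (-0.15)·(3.2/3.9)·(-2.1 − (-7.6)) = 1.5 + (-0.12308)·(5.5) = 0.8231.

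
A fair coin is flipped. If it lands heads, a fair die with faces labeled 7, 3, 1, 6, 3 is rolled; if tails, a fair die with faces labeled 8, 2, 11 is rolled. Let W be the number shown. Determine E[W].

E[W | heads] = (7+3+1+6+3)/5 = 4.
E[W | tails] = (8+2+11)/3 = 7.
By the law of total expectation,
E[W] = (1/2)·(4) + (1/2)·(7) = 11/2.

11/2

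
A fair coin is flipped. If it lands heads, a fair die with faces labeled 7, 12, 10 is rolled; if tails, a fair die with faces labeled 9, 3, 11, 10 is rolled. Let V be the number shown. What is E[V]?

E[V | heads] = (7+12+10)/3 = 29/3.
E[V | tails] = (9+3+11+10)/4 = 33/4.
By the law of total expectation,
E[V] = (1/2)·(29/3) + (1/2)·(33/4) = 215/24.

215/24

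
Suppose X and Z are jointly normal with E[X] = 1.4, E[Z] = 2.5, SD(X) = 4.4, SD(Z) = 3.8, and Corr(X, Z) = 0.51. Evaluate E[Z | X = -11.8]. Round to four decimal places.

For a bivariate normal, E[Z | X=x] = μ_Z + ρ·(σ_Z/σ_X)·(x − μ_X).
E[Z | X=-11.8] = 2.5 + (0.51)·(3.8/4.4)·(-11.8 − (1.4)) = 2.5 + (0.440455)·(-13.2) = -3.3140.

-3.3140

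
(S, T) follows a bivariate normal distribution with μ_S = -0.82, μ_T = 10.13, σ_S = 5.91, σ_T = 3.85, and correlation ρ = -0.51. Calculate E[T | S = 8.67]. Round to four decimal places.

For a bivariate normal, E[T | S=x] = μ_T + ρ·(σ_T/σ_S)·(x − μ_S).
E[T | S=8.67] = 10.13 + (-0.51)·(3.85/5.91)·(8.67 − (-0.82)) = 10.13 + (-0.33223)·(9.49) = 6.9771.

6.9771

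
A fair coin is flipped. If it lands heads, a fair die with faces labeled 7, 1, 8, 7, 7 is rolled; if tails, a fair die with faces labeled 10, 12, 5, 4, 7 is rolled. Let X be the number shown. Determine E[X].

34/5

E[X | heads] = (7+1+8+7+7)/5 = 6.
E[X | tails] = (10+12+5+4+7)/5 = 38/5.
E[X] = (1/2)·(6) + (1/2)·(38/5) = 34/5.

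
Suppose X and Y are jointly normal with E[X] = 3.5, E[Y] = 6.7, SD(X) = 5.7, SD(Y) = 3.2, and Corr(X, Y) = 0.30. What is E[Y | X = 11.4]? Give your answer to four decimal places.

E[Y | X=x] = μ_Y + ρ(σ_Y/σ_X)(x − μ_X) for jointly normal variables.
E[Y | X=11.4] = 6.7 + (0.30)·(3.2/5.7)·(11.4 − (3.5)) = 6.7 + (0.16842)·(7.9) = 8.0305.

8.0305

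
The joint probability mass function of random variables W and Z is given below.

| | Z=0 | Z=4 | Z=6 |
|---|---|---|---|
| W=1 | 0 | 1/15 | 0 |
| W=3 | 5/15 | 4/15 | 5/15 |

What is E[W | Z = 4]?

P(Z = 4) = 1/3.
Σ W·P over the event = 1·(1/15) + 3·(4/15) = 13/15.
E[W | Z = 4] = (13/15) / (1/3) = 13/5.

13/5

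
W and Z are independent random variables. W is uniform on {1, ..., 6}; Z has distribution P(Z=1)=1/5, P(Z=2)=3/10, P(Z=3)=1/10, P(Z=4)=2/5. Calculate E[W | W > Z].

P(W > Z) = 11/20.
Summing W·P(x,y) over outcomes with W > Z gives 51/20.
E[W | W > Z] = (51/20) / (11/20) = 51/11.

51/11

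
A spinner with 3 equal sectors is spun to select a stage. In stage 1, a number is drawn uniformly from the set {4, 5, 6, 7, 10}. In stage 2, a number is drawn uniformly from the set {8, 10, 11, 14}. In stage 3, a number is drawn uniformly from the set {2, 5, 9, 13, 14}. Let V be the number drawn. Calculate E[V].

E[V | stage 1] = (4+5+6+7+10)/5 = 32/5.
E[V | stage 2] = (8+10+11+14)/4 = 43/4.
E[V | stage 3] = (2+5+9+13+14)/5 = 43/5.
By the law of total expectation,
E[V] = (1/3)·(32/5) + (1/3)·(43/4) + (1/3)·(43/5) = 103/12.

103/12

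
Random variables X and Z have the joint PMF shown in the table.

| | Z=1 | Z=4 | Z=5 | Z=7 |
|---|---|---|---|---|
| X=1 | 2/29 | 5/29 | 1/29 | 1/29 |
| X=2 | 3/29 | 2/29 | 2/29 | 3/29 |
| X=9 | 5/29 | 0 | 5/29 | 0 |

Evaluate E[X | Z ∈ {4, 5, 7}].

P(Z ∈ {4, 5, 7}) = 19/29.
Σ X·P over the event = 1·(5/29) + 1·(1/29) + 1·(1/29) + 2·(2/29) + 2·(2/29) + 2·(3/29) + 9·(5/29) = 66/29.
E[X | Z ∈ {4, 5, 7}] = (66/29) / (19/29) = 66/19.

66/19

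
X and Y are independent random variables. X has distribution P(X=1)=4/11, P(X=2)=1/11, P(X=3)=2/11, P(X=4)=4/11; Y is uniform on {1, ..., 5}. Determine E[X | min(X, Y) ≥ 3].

11/3

P(min(X, Y) ≥ 3) = 18/55.
Summing X·P(x,y) over outcomes with min(X, Y) ≥ 3 gives 6/5.
E[X | min(X, Y) ≥ 3] = (6/5) / (18/55) = 11/3.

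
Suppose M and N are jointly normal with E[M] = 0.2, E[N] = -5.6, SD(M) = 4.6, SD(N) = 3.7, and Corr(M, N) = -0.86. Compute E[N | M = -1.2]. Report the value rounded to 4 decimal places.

E[N | M=x] = μ_N + ρ(σ_N/σ_M)(x − μ_M) for jointly normal variables.
E[N | M=-1.2] = -5.6 + (-0.86)·(3.7/4.6)·(-1.2 − (0.2)) = -5.6 + (-0.69174)·(-1.4) = -4.6316.

-4.6316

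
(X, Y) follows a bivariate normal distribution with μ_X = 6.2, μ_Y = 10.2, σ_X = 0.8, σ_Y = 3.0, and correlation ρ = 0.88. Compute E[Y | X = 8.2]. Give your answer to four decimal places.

E[Y | X=x] = μ_Y + ρ(σ_Y/σ_X)(x − μ_X) for jointly normal variables.
E[Y | X=8.2] = 10.2 + (0.88)·(3.0/0.8)·(8.2 − (6.2)) = 10.2 + (3.3)·(2) = 16.8000.

16.8000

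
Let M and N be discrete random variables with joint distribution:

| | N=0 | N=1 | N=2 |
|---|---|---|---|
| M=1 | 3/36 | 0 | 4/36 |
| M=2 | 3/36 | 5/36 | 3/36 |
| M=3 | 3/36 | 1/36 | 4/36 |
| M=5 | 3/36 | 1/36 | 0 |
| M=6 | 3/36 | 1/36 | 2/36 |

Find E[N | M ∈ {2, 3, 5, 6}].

P(M ∈ {2, 3, 5, 6}) = 29/36.
Summing N·P(M=x,N=y) over the conditioning event gives 13/18.
E[N | M ∈ {2, 3, 5, 6}] = (13/18) / (29/36) = 26/29.

26/29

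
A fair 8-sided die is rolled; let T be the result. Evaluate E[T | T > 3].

Given T > 3, T is equally likely to be any of {4, 5, 6, 7, 8}.
E[T | T > 3] = (4 + 5 + 6 + 7 + 8) / 5 = 6.

6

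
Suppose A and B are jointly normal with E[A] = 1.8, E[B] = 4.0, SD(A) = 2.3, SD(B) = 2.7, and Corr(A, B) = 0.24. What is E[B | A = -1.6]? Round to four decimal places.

3.0421

The regression of B on A has slope ρ·σ_B/σ_A and passes through (μ_A, μ_B).
E[B | A=-1.6] = 4.0 + (0.24)·(2.7/2.3)·(-1.6 − (1.8)) = 4.0 + (0.28174)·(-3.4) = 3.0421.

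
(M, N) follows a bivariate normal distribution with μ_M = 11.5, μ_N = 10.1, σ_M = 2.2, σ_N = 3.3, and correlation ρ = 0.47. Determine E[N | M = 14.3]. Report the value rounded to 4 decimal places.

For a bivariate normal, E[N | M=x] = μ_N + ρ·(σ_N/σ_M)·(x − μ_M).
E[N | M=14.3] = 10.1 + (0.47)·(3.3/2.2)·(14.3 − (11.5)) = 10.1 + (0.705)·(2.8) = 12.0740.

12.0740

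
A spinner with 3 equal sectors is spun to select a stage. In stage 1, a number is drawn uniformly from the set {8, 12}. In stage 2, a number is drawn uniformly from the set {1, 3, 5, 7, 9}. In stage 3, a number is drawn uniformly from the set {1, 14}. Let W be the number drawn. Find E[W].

15/2

E[W | stage 1] = (8+12)/2 = 10.
E[W | stage 2] = (1+3+5+7+9)/5 = 5.
E[W | stage 3] = (1+14)/2 = 15/2.
By the law of total expectation,
E[W] = (1/3)·(10) + (1/3)·(5) + (1/3)·(15/2) = 15/2.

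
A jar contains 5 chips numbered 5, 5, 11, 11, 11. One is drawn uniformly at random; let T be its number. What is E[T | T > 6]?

11

P(T > 6) = 3/5.
Σ over the event: 11·3/5 = 33/5.
E[T | T > 6] = (33/5) / (3/5) = 11.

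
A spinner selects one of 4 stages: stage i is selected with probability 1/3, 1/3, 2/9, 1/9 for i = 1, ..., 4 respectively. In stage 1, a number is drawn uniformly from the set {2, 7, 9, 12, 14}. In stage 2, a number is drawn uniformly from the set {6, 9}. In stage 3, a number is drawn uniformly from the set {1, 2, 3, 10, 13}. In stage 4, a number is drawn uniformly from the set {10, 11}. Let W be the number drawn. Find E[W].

71/9

E[W | stage 1] = (2+7+9+12+14)/5 = 44/5.
E[W | stage 2] = (6+9)/2 = 15/2.
E[W | stage 3] = (1+2+3+10+13)/5 = 29/5.
E[W | stage 4] = (10+11)/2 = 21/2.
E[W] = (1/3)·(44/5) + (1/3)·(15/2) + (2/9)·(29/5) + (1/9)·(21/2) = 71/9.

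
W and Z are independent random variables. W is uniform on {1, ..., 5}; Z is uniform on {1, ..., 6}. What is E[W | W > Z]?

Outcomes with W > Z: (2,1), (3,1), (3,2), (4,1), (4,2), (4,3), (5,1), (5,2), (5,3), (5,4), each with probability 1/30.
E[W | W > Z] = (2 + 3 + 3 + 4 + 4 + 4 + 5 + 5 + 5 + 5) / 10 = 4.

4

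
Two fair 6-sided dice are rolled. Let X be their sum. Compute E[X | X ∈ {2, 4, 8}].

P(X ∈ {2, 4, 8}) = 1/4.
Σ over the event: 2·1/36 + 4·1/12 + 8·5/36 = 3/2.
E[X | X ∈ {2, 4, 8}] = (3/2) / (1/4) = 6.

6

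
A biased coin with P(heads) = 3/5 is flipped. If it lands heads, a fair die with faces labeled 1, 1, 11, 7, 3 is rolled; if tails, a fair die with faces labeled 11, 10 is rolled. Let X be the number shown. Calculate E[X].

174/25

E[X | heads] = (1+1+11+7+3)/5 = 23/5.
E[X | tails] = (11+10)/2 = 21/2.
By the law of total expectation,
E[X] = (3/5)·(23/5) + (2/5)·(21/2) = 174/25.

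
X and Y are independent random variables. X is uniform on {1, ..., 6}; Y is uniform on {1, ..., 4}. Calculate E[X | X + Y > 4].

37/9

P(X + Y > 4) = 3/4.
Summing X·P(x,y) over outcomes with X + Y > 4 gives 37/12.
E[X | X + Y > 4] = (37/12) / (3/4) = 37/9.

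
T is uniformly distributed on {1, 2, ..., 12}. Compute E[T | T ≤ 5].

Given T ≤ 5, T is equally likely to be any of {1, 2, 3, 4, 5}.
E[T | T ≤ 5] = (1 + 2 + 3 + 4 + 5) / 5 = 3.

3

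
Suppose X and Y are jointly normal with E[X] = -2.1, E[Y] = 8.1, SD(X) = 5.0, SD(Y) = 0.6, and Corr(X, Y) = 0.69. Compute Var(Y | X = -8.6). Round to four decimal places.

The conditional variance in a bivariate normal is σ_Y²(1 − ρ²), independent of x.
Var(Y | X=-8.6) = (0.6)²·(1 − (0.69)²) = 0.36·0.5239 = 0.1886.

0.1886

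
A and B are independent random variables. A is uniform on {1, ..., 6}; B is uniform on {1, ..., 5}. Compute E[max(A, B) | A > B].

14/3

P(A > B) = 1/2.
Summing max(A,B)·P(x,y) over outcomes with A > B gives 7/3.
E[max(A, B) | A > B] = (7/3) / (1/2) = 14/3.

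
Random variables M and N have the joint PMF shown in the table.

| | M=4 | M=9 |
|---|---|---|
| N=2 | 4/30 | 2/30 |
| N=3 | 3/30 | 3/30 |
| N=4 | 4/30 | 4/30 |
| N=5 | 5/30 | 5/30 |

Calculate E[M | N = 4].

13/2

P(N = 4) = 4/15.
Σ M·P over the event = 4·(4/30) + 9·(4/30) = 26/15.
E[M | N = 4] = (26/15) / (4/15) = 13/2.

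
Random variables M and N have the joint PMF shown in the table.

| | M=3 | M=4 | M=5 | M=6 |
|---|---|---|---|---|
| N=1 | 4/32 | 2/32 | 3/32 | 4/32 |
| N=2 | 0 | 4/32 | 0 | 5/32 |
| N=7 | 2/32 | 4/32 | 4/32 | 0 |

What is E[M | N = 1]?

59/13

P(N = 1) = 13/32.
Σ M·P over the event = 3·(4/32) + 4·(2/32) + 5·(3/32) + 6·(4/32) = 59/32.
E[M | N = 1] = (59/32) / (13/32) = 59/13.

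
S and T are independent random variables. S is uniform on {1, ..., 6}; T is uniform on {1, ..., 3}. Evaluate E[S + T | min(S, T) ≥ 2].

13/2

P(min(S, T) ≥ 2) = 5/9.
Summing (S+T)·P(x,y) over outcomes with min(S, T) ≥ 2 gives 65/18.
E[S + T | min(S, T) ≥ 2] = (65/18) / (5/9) = 13/2.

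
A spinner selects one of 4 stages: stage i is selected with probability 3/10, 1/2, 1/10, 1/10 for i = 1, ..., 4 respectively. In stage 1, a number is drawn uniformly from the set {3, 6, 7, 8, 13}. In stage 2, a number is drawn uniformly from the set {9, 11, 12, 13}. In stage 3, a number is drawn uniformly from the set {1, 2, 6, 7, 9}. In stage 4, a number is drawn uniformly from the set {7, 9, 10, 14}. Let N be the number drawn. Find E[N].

1869/200

E[N | stage 1] = (3+6+7+8+13)/5 = 37/5.
E[N | stage 2] = (9+11+12+13)/4 = 45/4.
E[N | stage 3] = (1+2+6+7+9)/5 = 5.
E[N | stage 4] = (7+9+10+14)/4 = 10.
By the law of total expectation,
E[N] = (3/10)·(37/5) + (1/2)·(45/4) + (1/10)·(5) + (1/10)·(10) = 1869/200.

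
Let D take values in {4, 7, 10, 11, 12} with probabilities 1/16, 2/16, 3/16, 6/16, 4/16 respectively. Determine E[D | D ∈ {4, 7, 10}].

8

P(D ∈ {4, 7, 10}) = 3/8.
Σ over the event: 4·1/16 + 7·1/8 + 10·3/16 = 3.
E[D | D ∈ {4, 7, 10}] = (3) / (3/8) = 8.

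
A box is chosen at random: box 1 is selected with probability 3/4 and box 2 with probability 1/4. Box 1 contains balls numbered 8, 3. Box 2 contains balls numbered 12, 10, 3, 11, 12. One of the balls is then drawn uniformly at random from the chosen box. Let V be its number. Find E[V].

E[V | box 1] = (8+3)/2 = 11/2.
E[V | box 2] = (12+10+3+11+12)/5 = 48/5.
By the law of total expectation,
E[V] = (3/4)·(11/2) + (1/4)·(48/5) = 261/40.

261/40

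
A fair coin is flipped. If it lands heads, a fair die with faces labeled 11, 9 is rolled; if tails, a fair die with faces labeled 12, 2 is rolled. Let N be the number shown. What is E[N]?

17/2

E[N | heads] = (11+9)/2 = 10.
E[N | tails] = (12+2)/2 = 7.
By the law of total expectation,
E[N] = (1/2)·(10) + (1/2)·(7) = 17/2.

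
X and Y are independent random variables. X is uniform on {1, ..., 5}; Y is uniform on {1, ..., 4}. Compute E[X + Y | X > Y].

P(X > Y) = 1/2.
Summing (X+Y)·P(x,y) over outcomes with X > Y gives 3.
E[X + Y | X > Y] = (3) / (1/2) = 6.

6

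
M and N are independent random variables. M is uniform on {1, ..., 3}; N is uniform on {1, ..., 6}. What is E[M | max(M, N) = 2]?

5/3

Outcomes with max(M, N) = 2: (1,2), (2,1), (2,2), each with probability 1/18.
E[M | max(M, N) = 2] = (1 + 2 + 2) / 3 = 5/3.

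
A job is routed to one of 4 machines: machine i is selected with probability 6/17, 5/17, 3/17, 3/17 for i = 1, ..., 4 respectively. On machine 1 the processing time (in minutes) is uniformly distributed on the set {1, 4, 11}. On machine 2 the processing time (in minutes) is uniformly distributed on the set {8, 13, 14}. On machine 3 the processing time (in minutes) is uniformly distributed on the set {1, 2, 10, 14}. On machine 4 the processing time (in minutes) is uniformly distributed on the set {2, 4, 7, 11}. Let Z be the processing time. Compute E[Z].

1543/204

E[Z | machine 1] = (1+4+11)/3 = 16/3.
E[Z | machine 2] = (8+13+14)/3 = 35/3.
E[Z | machine 3] = (1+2+10+14)/4 = 27/4.
E[Z | machine 4] = (2+4+7+11)/4 = 6.
By the law of total expectation,
E[Z] = (6/17)·(16/3) + (5/17)·(35/3) + (3/17)·(27/4) + (3/17)·(6) = 1543/204.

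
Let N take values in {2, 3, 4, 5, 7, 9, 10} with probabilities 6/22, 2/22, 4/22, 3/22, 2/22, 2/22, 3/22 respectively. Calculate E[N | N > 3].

93/14

P(N > 3) = 7/11.
Σ over the event: 4·2/11 + 5·3/22 + 7·1/11 + 9·1/11 + 10·3/22 = 93/22.
E[N | N > 3] = (93/22) / (7/11) = 93/14.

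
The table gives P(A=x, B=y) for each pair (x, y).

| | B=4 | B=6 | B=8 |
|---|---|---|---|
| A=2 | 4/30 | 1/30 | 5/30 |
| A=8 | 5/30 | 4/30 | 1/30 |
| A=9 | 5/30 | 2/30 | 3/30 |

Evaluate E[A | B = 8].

5

P(B = 8) = 3/10.
Σ A·P over the event = 2·(5/30) + 8·(1/30) + 9·(3/30) = 3/2.
E[A | B = 8] = (3/2) / (3/10) = 5.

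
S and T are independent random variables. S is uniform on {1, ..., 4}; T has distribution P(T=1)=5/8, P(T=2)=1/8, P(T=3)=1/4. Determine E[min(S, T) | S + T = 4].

9/8

P(S + T = 4) = 1/4.
Summing min(S,T)·P(x,y) over outcomes with S + T = 4 gives 9/32.
E[min(S, T) | S + T = 4] = (9/32) / (1/4) = 9/8.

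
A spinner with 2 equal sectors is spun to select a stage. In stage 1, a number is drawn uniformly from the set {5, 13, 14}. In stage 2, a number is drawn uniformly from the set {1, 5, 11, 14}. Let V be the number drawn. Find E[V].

E[V | stage 1] = (5+13+14)/3 = 32/3.
E[V | stage 2] = (1+5+11+14)/4 = 31/4.
By the law of total expectation,
E[V] = (1/2)·(32/3) + (1/2)·(31/4) = 221/24.

221/24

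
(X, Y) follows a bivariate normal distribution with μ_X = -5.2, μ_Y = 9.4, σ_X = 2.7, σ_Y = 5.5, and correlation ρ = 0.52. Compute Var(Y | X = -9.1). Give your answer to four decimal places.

Var(Y | X=x) = (1 − ρ²)·σ_Y².
Var(Y | X=-9.1) = (5.5)²·(1 − (0.52)²) = 30.25·0.7296 = 22.0704.

22.0704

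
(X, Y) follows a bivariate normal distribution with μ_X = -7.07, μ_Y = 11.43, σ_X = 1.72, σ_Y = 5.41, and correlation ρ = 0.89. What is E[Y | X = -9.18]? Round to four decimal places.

The regression of Y on X has slope ρ·σ_Y/σ_X and passes through (μ_X, μ_Y).
E[Y | X=-9.18] = 11.43 + (0.89)·(5.41/1.72)·(-9.18 − (-7.07)) = 11.43 + (2.7994)·(-2.11) = 5.5233.

5.5233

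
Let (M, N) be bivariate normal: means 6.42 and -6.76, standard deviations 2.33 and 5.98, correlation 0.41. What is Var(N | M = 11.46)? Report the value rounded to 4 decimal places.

29.7491

For a bivariate normal, Var(N | M=x) = σ_N²(1 − ρ²).
Var(N | M=11.46) = (5.98)²·(1 − (0.41)²) = 35.7604·0.8319 = 29.7491.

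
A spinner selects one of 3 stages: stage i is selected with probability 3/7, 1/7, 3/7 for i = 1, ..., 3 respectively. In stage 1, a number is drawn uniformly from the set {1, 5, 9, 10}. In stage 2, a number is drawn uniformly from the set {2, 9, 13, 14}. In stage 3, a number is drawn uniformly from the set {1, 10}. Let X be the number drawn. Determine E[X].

E[X | stage 1] = (1+5+9+10)/4 = 25/4.
E[X | stage 2] = (2+9+13+14)/4 = 19/2.
E[X | stage 3] = (1+10)/2 = 11/2.
By the law of total expectation,
E[X] = (3/7)·(25/4) + (1/7)·(19/2) + (3/7)·(11/2) = 179/28.

179/28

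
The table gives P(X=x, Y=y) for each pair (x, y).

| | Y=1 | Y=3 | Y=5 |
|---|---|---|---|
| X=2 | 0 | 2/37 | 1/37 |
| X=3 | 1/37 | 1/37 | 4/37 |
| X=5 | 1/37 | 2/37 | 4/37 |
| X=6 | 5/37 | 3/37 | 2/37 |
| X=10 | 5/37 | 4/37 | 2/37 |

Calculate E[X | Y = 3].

P(Y = 3) = 12/37.
Σ X·P over the event = 2·(2/37) + 3·(1/37) + 5·(2/37) + 6·(3/37) + 10·(4/37) = 75/37.
E[X | Y = 3] = (75/37) / (12/37) = 25/4.

25/4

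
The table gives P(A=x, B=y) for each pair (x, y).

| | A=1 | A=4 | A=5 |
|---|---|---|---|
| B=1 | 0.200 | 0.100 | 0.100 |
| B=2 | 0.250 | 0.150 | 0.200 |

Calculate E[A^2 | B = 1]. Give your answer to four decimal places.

10.7500

P(B = 1) = 0.400.
Summing A^2·P(A=x,B=y) over the conditioning event gives 4.300.
E[A^2 | B = 1] = (4.300) / (0.400) = 10.7500.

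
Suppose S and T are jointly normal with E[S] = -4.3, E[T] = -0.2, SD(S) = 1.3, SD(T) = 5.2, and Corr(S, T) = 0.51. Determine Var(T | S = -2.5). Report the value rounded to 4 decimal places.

20.0069

Var(T | S=x) = (1 − ρ²)·σ_T².
Var(T | S=-2.5) = (5.2)²·(1 − (0.51)²) = 27.04·0.7399 = 20.0069.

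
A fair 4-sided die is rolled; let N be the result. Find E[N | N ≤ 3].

2

Given N ≤ 3, N is equally likely to be any of {1, 2, 3}.
E[N | N ≤ 3] = (1 + 2 + 3) / 3 = 2.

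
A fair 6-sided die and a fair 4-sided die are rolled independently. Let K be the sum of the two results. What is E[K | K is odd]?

P(K is odd) = 1/2.
Σ over the event: 3·1/12 + 5·1/6 + 7·1/6 + 9·1/12 = 3.
E[K | K is odd] = (3) / (1/2) = 6.

6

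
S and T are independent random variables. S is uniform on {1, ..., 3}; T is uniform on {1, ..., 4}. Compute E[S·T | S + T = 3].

Outcomes with S + T = 3: (1,2), (2,1), each with probability 1/12.
E[S·T | S + T = 3] = (2 + 2) / 2 = 2.

2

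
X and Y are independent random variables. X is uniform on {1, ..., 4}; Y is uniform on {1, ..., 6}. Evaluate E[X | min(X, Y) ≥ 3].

Outcomes with min(X, Y) ≥ 3: (3,3), (3,4), (3,5), (3,6), (4,3), (4,4), (4,5), (4,6), each with probability 1/24.
E[X | min(X, Y) ≥ 3] = (3 + 3 + 3 + 3 + 4 + 4 + 4 + 4) / 8 = 7/2.

7/2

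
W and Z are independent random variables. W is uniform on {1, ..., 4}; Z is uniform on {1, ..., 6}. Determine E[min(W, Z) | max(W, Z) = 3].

P(max(W, Z) = 3) = 5/24.
Summing min(W,Z)·P(x,y) over outcomes with max(W, Z) = 3 gives 3/8.
E[min(W, Z) | max(W, Z) = 3] = (3/8) / (5/24) = 9/5.

9/5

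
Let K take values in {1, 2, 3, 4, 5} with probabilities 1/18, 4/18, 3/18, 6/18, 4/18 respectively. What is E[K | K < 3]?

9/5

P(K < 3) = 5/18.
Σ over the event: 1·1/18 + 2·2/9 = 1/2.
E[K | K < 3] = (1/2) / (5/18) = 9/5.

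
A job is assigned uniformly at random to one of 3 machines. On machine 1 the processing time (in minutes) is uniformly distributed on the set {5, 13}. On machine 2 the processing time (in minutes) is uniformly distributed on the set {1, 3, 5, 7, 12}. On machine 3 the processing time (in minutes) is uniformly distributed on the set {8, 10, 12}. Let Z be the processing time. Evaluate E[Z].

E[Z | machine 1] = (5+13)/2 = 9.
E[Z | machine 2] = (1+3+5+7+12)/5 = 28/5.
E[Z | machine 3] = (8+10+12)/3 = 10.
By the law of total expectation,
E[Z] = (1/3)·(9) + (1/3)·(28/5) + (1/3)·(10) = 41/5.

41/5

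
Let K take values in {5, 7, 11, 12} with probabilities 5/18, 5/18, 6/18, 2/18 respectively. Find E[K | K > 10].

P(K > 10) = 4/9.
Σ over the event: 11·1/3 + 12·1/9 = 5.
E[K | K > 10] = (5) / (4/9) = 45/4.

45/4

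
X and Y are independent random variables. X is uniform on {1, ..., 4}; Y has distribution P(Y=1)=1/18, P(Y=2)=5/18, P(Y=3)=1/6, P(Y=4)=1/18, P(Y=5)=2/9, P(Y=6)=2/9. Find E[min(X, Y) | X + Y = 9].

P(X + Y = 9) = 1/9.
Summing min(X,Y)·P(x,y) over outcomes with X + Y = 9 gives 7/18.
E[min(X, Y) | X + Y = 9] = (7/18) / (1/9) = 7/2.

7/2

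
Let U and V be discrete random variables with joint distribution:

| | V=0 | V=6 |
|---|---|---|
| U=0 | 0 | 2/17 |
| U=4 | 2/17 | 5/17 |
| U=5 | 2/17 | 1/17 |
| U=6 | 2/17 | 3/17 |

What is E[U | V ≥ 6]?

43/11

P(V ≥ 6) = 11/17.
Σ U·P over the event = 0·(2/17) + 4·(5/17) + 5·(1/17) + 6·(3/17) = 43/17.
E[U | V ≥ 6] = (43/17) / (11/17) = 43/11.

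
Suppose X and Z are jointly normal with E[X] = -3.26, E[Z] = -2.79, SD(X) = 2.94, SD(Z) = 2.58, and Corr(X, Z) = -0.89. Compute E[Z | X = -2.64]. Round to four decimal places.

For a bivariate normal, E[Z | X=x] = μ_Z + ρ·(σ_Z/σ_X)·(x − μ_X).
E[Z | X=-2.64] = -2.79 + (-0.89)·(2.58/2.94)·(-2.64 − (-3.26)) = -2.79 + (-0.78102)·(0.62) = -3.2742.

-3.2742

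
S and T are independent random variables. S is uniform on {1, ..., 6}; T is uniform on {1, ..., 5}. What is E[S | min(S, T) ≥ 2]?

4

P(min(S, T) ≥ 2) = 2/3.
Summing S·P(x,y) over outcomes with min(S, T) ≥ 2 gives 8/3.
E[S | min(S, T) ≥ 2] = (8/3) / (2/3) = 4.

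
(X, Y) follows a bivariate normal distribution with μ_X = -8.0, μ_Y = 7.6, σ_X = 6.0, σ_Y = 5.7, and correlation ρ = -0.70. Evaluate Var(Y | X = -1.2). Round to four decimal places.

For a bivariate normal, Var(Y | X=x) = σ_Y²(1 − ρ²).
Var(Y | X=-1.2) = (5.7)²·(1 − (-0.70)²) = 32.49·0.51 = 16.5699.

16.5699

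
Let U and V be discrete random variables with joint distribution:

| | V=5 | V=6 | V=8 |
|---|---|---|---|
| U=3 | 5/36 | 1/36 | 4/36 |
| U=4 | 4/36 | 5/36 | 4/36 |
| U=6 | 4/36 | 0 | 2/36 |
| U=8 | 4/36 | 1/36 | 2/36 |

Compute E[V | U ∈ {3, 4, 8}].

P(U ∈ {3, 4, 8}) = 5/6.
Summing V·P(U=x,V=y) over the conditioning event gives 187/36.
E[V | U ∈ {3, 4, 8}] = (187/36) / (5/6) = 187/30.

187/30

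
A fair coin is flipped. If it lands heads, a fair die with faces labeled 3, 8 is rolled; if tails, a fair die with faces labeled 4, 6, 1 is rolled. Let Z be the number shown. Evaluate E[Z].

E[Z | heads] = (3+8)/2 = 11/2.
E[Z | tails] = (4+6+1)/3 = 11/3.
E[Z] = (1/2)·(11/2) + (1/2)·(11/3) = 55/12.

55/12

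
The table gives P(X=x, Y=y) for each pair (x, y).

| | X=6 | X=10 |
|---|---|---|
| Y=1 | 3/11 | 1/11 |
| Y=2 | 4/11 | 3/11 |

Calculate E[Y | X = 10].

P(X = 10) = 4/11.
Summing Y·P(X=x,Y=y) over the conditioning event gives 7/11.
E[Y | X = 10] = (7/11) / (4/11) = 7/4.

7/4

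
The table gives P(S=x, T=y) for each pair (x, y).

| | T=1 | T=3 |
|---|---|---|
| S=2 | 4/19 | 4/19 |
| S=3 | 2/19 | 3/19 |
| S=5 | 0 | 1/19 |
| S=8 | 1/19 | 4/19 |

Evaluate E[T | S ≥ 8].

13/5

P(S ≥ 8) = 5/19.
Σ T·P over the event = 1·(1/19) + 3·(4/19) = 13/19.
E[T | S ≥ 8] = (13/19) / (5/19) = 13/5.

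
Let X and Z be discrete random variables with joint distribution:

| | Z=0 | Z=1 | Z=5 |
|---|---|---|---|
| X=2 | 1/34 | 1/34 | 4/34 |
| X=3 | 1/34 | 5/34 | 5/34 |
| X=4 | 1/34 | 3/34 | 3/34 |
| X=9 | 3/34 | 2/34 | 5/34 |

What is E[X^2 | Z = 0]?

136/3

P(Z = 0) = 3/17.
Σ X^2·P over the event = 4·(1/34) + 9·(1/34) + 16·(1/34) + 81·(3/34) = 8.
E[X^2 | Z = 0] = (8) / (3/17) = 136/3.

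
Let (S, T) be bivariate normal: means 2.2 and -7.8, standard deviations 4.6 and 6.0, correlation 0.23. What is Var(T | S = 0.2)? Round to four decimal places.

The conditional variance in a bivariate normal is σ_T²(1 − ρ²), independent of x.
Var(T | S=0.2) = (6.0)²·(1 − (0.23)²) = 36·0.9471 = 34.0956.

34.0956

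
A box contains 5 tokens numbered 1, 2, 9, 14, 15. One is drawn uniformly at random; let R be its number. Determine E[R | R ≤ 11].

P(R ≤ 11) = 3/5.
Σ over the event: 1·1/5 + 2·1/5 + 9·1/5 = 12/5.
E[R | R ≤ 11] = (12/5) / (3/5) = 4.

4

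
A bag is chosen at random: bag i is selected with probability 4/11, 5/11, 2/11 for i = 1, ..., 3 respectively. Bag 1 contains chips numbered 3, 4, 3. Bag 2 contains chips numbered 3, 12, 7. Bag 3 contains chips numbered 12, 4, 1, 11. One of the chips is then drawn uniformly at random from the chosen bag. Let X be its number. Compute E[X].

64/11

E[X | bag 1] = (3+4+3)/3 = 10/3.
E[X | bag 2] = (3+12+7)/3 = 22/3.
E[X | bag 3] = (12+4+1+11)/4 = 7.
E[X] = (4/11)·(10/3) + (5/11)·(22/3) + (2/11)·(7) = 64/11.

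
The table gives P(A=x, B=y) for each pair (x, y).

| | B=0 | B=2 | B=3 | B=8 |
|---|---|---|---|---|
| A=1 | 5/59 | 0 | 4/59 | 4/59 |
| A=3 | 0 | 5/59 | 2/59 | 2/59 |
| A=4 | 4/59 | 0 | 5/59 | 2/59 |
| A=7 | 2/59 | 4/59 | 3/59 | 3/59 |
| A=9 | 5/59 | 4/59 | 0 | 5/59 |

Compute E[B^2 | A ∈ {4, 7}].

P(A ∈ {4, 7}) = 23/59.
Σ B^2·P over the event = 0·(4/59) + 9·(5/59) + 64·(2/59) + 0·(2/59) + 4·(4/59) + 9·(3/59) + 64·(3/59) = 408/59.
E[B^2 | A ∈ {4, 7}] = (408/59) / (23/59) = 408/23.

408/23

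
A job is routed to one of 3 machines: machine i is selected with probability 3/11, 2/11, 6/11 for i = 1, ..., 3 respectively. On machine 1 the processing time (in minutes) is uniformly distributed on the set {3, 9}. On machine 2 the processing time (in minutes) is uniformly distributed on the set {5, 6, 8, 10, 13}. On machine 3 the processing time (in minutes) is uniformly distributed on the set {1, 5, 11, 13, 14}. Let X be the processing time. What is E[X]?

E[X | machine 1] = (3+9)/2 = 6.
E[X | machine 2] = (5+6+8+10+13)/5 = 42/5.
E[X | machine 3] = (1+5+11+13+14)/5 = 44/5.
E[X] = (3/11)·(6) + (2/11)·(42/5) + (6/11)·(44/5) = 438/55.

438/55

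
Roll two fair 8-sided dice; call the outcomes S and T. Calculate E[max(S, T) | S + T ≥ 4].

P(S + T ≥ 4) = 61/64.
Summing max(S,T)·P(x,y) over outcomes with S + T ≥ 4 gives 367/64.
E[max(S, T) | S + T ≥ 4] = (367/64) / (61/64) = 367/61.

367/61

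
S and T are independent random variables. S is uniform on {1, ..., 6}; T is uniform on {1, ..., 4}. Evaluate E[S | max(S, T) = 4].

Outcomes with max(S, T) = 4: (1,4), (2,4), (3,4), (4,1), (4,2), (4,3), (4,4), each with probability 1/24.
E[S | max(S, T) = 4] = (1 + 2 + 3 + 4 + 4 + 4 + 4) / 7 = 22/7.

22/7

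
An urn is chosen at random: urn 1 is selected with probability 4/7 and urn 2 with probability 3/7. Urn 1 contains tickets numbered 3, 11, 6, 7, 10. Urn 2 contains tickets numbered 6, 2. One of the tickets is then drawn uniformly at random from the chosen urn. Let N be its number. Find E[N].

208/35

E[N | urn 1] = (3+11+6+7+10)/5 = 37/5.
E[N | urn 2] = (6+2)/2 = 4.
By the law of total expectation,
E[N] = (4/7)·(37/5) + (3/7)·(4) = 208/35.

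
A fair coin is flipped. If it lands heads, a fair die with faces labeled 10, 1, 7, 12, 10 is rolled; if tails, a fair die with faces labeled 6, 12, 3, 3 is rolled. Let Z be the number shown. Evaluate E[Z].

E[Z | heads] = (10+1+7+12+10)/5 = 8.
E[Z | tails] = (6+12+3+3)/4 = 6.
E[Z] = (1/2)·(8) + (1/2)·(6) = 7.

7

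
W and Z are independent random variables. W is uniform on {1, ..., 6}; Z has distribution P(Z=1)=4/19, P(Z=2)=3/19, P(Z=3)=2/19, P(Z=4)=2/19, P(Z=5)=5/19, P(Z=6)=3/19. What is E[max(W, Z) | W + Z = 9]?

P(W + Z = 9) = 2/19.
Summing max(W,Z)·P(x,y) over outcomes with W + Z = 9 gives 65/114.
E[max(W, Z) | W + Z = 9] = (65/114) / (2/19) = 65/12.

65/12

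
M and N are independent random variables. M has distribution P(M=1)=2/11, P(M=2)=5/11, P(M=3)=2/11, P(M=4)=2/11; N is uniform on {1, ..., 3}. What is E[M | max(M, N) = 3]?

30/13

P(max(M, N) = 3) = 13/33.
Summing M·P(x,y) over outcomes with max(M, N) = 3 gives 10/11.
E[M | max(M, N) = 3] = (10/11) / (13/33) = 30/13.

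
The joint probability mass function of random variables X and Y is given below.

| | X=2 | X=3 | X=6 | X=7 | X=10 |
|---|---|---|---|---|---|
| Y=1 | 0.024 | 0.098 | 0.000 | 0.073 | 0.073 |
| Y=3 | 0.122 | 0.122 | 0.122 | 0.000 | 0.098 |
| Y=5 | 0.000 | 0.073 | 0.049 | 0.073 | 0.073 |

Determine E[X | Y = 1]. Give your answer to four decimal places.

5.9067

P(Y = 1) = 0.268.
Σ X·P over the event = 2·(0.024) + 3·(0.098) + 7·(0.073) + 10·(0.073) = 1.583.
E[X | Y = 1] = (1.583) / (0.268) = 5.9067.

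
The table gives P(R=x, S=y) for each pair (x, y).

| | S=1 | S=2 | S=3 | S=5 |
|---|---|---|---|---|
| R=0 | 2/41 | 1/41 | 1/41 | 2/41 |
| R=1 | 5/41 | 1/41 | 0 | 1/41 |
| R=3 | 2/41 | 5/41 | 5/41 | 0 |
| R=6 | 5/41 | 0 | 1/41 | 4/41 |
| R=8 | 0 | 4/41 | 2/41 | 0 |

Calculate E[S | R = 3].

9/4

P(R = 3) = 12/41.
Σ S·P over the event = 1·(2/41) + 2·(5/41) + 3·(5/41) = 27/41.
E[S | R = 3] = (27/41) / (12/41) = 9/4.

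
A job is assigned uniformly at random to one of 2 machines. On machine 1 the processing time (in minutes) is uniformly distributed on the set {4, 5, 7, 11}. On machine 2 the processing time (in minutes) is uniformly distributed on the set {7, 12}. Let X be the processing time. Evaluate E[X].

E[X | machine 1] = (4+5+7+11)/4 = 27/4.
E[X | machine 2] = (7+12)/2 = 19/2.
By the law of total expectation,
E[X] = (1/2)·(27/4) + (1/2)·(19/2) = 65/8.

65/8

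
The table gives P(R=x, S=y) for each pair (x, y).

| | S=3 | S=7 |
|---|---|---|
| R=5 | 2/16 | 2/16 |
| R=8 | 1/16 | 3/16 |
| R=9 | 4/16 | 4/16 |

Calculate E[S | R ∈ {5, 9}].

5

P(R ∈ {5, 9}) = 3/4.
Σ S·P over the event = 3·(2/16) + 7·(2/16) + 3·(4/16) + 7·(4/16) = 15/4.
E[S | R ∈ {5, 9}] = (15/4) / (3/4) = 5.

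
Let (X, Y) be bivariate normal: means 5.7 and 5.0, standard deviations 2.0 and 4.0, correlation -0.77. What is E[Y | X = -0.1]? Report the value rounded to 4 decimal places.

The regression of Y on X has slope ρ·σ_Y/σ_X and passes through (μ_X, μ_Y).
E[Y | X=-0.1] = 5.0 + (-0.77)·(4.0/2.0)·(-0.1 − (5.7)) = 5.0 + (-1.54)·(-5.8) = 13.9320.

13.9320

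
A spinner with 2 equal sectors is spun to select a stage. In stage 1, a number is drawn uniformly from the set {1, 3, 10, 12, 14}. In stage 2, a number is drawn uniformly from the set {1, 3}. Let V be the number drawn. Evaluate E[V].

5

E[V | stage 1] = (1+3+10+12+14)/5 = 8.
E[V | stage 2] = (1+3)/2 = 2.
By the law of total expectation,
E[V] = (1/2)·(8) + (1/2)·(2) = 5.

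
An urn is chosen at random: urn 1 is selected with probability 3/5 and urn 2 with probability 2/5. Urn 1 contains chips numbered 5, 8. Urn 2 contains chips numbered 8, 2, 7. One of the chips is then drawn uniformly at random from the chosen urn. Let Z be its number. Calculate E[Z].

E[Z | urn 1] = (5+8)/2 = 13/2.
E[Z | urn 2] = (8+2+7)/3 = 17/3.
E[Z] = (3/5)·(13/2) + (2/5)·(17/3) = 37/6.

37/6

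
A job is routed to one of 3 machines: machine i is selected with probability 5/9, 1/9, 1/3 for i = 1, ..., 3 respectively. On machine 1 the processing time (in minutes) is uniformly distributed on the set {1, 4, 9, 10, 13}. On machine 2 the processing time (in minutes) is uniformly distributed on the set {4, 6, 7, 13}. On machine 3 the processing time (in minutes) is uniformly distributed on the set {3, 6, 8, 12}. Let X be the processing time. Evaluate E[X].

265/36

E[X | machine 1] = (1+4+9+10+13)/5 = 37/5.
E[X | machine 2] = (4+6+7+13)/4 = 15/2.
E[X | machine 3] = (3+6+8+12)/4 = 29/4.
By the law of total expectation,
E[X] = (5/9)·(37/5) + (1/9)·(15/2) + (1/3)·(29/4) = 265/36.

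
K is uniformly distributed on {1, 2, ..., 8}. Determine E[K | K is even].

5

Given K is even, K is equally likely to be any of {2, 4, 6, 8}.
E[K | K is even] = (2 + 4 + 6 + 8) / 4 = 5.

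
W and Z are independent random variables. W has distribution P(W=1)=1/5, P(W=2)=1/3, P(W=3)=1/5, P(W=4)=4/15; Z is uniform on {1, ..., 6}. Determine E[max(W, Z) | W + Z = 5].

P(W + Z = 5) = 1/6.
Summing max(W,Z)·P(x,y) over outcomes with W + Z = 5 gives 26/45.
E[max(W, Z) | W + Z = 5] = (26/45) / (1/6) = 52/15.

52/15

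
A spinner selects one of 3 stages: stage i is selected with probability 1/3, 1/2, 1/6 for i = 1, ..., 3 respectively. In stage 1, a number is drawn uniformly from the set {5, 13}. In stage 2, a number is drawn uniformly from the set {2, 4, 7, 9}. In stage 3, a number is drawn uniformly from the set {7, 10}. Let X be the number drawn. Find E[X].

E[X | stage 1] = (5+13)/2 = 9.
E[X | stage 2] = (2+4+7+9)/4 = 11/2.
E[X | stage 3] = (7+10)/2 = 17/2.
By the law of total expectation,
E[X] = (1/3)·(9) + (1/2)·(11/2) + (1/6)·(17/2) = 43/6.

43/6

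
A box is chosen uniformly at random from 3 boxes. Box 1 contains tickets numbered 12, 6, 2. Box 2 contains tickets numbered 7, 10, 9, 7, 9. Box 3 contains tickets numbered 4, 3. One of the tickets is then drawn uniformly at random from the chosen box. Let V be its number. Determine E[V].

557/90

E[V | box 1] = (12+6+2)/3 = 20/3.
E[V | box 2] = (7+10+9+7+9)/5 = 42/5.
E[V | box 3] = (4+3)/2 = 7/2.
E[V] = (1/3)·(20/3) + (1/3)·(42/5) + (1/3)·(7/2) = 557/90.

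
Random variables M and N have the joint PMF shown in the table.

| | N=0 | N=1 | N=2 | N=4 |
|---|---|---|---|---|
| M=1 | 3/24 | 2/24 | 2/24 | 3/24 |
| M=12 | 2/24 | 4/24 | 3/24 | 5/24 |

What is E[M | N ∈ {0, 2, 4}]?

64/9

P(N ∈ {0, 2, 4}) = 3/4.
Σ M·P over the event = 1·(3/24) + 1·(2/24) + 1·(3/24) + 12·(2/24) + 12·(3/24) + 12·(5/24) = 16/3.
E[M | N ∈ {0, 2, 4}] = (16/3) / (3/4) = 64/9.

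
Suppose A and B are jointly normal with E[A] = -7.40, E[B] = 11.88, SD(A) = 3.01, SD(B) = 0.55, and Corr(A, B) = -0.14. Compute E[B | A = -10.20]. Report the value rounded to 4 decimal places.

E[B | A=x] = μ_B + ρ(σ_B/σ_A)(x − μ_A) for jointly normal variables.
E[B | A=-10.20] = 11.88 + (-0.14)·(0.55/3.01)·(-10.20 − (-7.40)) = 11.88 + (-0.025581)·(-2.8) = 11.9516.

11.9516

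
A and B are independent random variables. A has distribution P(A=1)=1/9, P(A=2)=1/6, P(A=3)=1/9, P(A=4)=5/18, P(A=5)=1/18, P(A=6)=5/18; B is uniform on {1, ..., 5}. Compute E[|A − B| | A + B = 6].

28/13

P(A + B = 6) = 13/90.
Summing |A−B|·P(x,y) over outcomes with A + B = 6 gives 14/45.
E[|A − B| | A + B = 6] = (14/45) / (13/90) = 28/13.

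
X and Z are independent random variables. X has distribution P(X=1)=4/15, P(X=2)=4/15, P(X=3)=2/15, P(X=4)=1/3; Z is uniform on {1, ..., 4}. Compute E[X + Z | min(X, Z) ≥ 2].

P(min(X, Z) ≥ 2) = 11/20.
Summing (X+Z)·P(x,y) over outcomes with min(X, Z) ≥ 2 gives 67/20.
E[X + Z | min(X, Z) ≥ 2] = (67/20) / (11/20) = 67/11.

67/11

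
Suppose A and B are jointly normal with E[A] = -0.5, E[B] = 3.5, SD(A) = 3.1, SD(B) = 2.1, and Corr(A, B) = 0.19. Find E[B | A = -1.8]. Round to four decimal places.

The regression of B on A has slope ρ·σ_B/σ_A and passes through (μ_A, μ_B).
E[B | A=-1.8] = 3.5 + (0.19)·(2.1/3.1)·(-1.8 − (-0.5)) = 3.5 + (0.12871)·(-1.3) = 3.3327.

3.3327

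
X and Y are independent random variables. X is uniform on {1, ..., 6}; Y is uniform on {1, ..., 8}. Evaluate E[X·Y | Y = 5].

Outcomes with Y = 5: (1,5), (2,5), (3,5), (4,5), (5,5), (6,5), each with probability 1/48.
E[X·Y | Y = 5] = (5 + 10 + 15 + 20 + 25 + 30) / 6 = 35/2.

35/2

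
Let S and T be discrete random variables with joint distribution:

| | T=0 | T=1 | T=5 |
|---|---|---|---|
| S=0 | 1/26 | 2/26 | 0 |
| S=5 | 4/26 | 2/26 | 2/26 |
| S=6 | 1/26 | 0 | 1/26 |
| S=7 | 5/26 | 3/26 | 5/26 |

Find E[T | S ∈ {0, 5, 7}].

P(S ∈ {0, 5, 7}) = 12/13.
Summing T·P(S=x,T=y) over the conditioning event gives 21/13.
E[T | S ∈ {0, 5, 7}] = (21/13) / (12/13) = 7/4.

7/4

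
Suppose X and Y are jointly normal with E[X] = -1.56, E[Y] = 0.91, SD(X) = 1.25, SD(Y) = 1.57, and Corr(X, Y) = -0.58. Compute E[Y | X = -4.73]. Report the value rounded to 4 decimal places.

3.2193

For a bivariate normal, E[Y | X=x] = μ_Y + ρ·(σ_Y/σ_X)·(x − μ_X).
E[Y | X=-4.73] = 0.91 + (-0.58)·(1.57/1.25)·(-4.73 − (-1.56)) = 0.91 + (-0.72848)·(-3.17) = 3.2193.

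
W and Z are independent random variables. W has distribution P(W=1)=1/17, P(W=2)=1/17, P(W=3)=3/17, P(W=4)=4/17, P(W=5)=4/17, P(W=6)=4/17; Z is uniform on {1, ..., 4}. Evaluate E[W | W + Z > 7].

16/3

P(W + Z > 7) = 6/17.
Summing W·P(x,y) over outcomes with W + Z > 7 gives 32/17.
E[W | W + Z > 7] = (32/17) / (6/17) = 16/3.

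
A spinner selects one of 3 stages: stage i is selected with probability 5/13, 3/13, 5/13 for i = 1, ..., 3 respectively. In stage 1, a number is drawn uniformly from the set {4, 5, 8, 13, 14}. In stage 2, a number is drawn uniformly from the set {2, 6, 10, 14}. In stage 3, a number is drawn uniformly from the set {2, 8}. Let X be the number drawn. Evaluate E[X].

E[X | stage 1] = (4+5+8+13+14)/5 = 44/5.
E[X | stage 2] = (2+6+10+14)/4 = 8.
E[X | stage 3] = (2+8)/2 = 5.
E[X] = (5/13)·(44/5) + (3/13)·(8) + (5/13)·(5) = 93/13.

93/13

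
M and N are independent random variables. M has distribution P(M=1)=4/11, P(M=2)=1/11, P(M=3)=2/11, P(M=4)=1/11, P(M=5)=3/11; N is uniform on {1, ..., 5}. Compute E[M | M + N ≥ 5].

133/39

P(M + N ≥ 5) = 39/55.
Summing M·P(x,y) over outcomes with M + N ≥ 5 gives 133/55.
E[M | M + N ≥ 5] = (133/55) / (39/55) = 133/39.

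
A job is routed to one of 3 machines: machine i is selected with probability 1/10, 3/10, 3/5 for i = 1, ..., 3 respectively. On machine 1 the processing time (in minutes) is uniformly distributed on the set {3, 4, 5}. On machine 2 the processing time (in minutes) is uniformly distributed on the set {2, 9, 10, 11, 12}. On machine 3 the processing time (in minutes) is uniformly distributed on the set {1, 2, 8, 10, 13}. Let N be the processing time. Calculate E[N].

E[N | machine 1] = (3+4+5)/3 = 4.
E[N | machine 2] = (2+9+10+11+12)/5 = 44/5.
E[N | machine 3] = (1+2+8+10+13)/5 = 34/5.
E[N] = (1/10)·(4) + (3/10)·(44/5) + (3/5)·(34/5) = 178/25.

178/25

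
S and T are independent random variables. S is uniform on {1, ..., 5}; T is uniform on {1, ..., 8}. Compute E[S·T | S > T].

Outcomes with S > T: (2,1), (3,1), (3,2), (4,1), (4,2), (4,3), (5,1), (5,2), (5,3), (5,4), each with probability 1/40.
E[S·T | S > T] = (2 + 3 + 6 + 4 + 8 + 12 + 5 + 10 + 15 + 20) / 10 = 17/2.

17/2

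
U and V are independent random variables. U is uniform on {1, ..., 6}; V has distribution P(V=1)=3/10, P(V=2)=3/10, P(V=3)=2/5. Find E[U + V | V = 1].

9/2

P(V = 1) = 3/10.
Summing (U+V)·P(x,y) over outcomes with V = 1 gives 27/20.
E[U + V | V = 1] = (27/20) / (3/10) = 9/2.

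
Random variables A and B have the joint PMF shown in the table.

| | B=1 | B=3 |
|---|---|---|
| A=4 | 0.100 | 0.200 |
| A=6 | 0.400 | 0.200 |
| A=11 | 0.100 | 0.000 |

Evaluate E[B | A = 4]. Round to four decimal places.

2.3333

P(A = 4) = 0.300.
Summing B·P(A=x,B=y) over the conditioning event gives 0.700.
E[B | A = 4] = (0.700) / (0.300) = 2.3333.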